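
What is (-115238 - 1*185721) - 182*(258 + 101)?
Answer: -366297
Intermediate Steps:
(-115238 - 1*185721) - 182*(258 + 101) = (-115238 - 185721) - 182*359 = -300959 - 1*65338 = -300959 - 65338 = -366297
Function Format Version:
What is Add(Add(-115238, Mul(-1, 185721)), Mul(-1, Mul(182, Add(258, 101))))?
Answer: -366297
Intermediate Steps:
Add(Add(-115238, Mul(-1, 185721)), Mul(-1, Mul(182, Add(258, 101)))) = Add(Add(-115238, -185721), Mul(-1, Mul(182, 359))) = Add(-300959, Mul(-1, 65338)) = Add(-300959, -65338) = -366297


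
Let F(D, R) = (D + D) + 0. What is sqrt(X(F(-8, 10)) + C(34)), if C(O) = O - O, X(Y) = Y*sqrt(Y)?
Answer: 8*sqrt(-I) ≈ 5.6569 - 5.6569*I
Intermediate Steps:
F(D, R) = 2*D (F(D, R) = 2*D + 0 = 2*D)
X(Y) = Y**(3/2)
C(O) = 0
sqrt(X(F(-8, 10)) + C(34)) = sqrt((2*(-8))**(3/2) + 0) = sqrt((-16)**(3/2) + 0) = sqrt(-64*I + 0) = sqrt(-64*I) = 8*sqrt(-I)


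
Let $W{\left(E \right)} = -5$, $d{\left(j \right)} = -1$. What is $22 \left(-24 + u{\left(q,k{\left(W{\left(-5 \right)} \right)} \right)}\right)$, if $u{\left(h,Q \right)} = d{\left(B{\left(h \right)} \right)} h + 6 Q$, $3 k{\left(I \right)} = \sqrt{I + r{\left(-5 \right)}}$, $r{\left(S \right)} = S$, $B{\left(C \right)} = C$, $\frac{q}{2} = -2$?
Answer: $-440 + 44 i \sqrt{10} \approx -440.0 + 139.14 i$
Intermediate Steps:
$q = -4$ ($q = 2 \left(-2\right) = -4$)
$k{\left(I \right)} = \frac{\sqrt{-5 + I}}{3}$ ($k{\left(I \right)} = \frac{\sqrt{I - 5}}{3} = \frac{\sqrt{-5 + I}}{3}$)
$u{\left(h,Q \right)} = - h + 6 Q$
$22 \left(-24 + u{\left(q,k{\left(W{\left(-5 \right)} \right)} \right)}\right) = 22 \left(-24 + \left(\left(-1\right) \left(-4\right) + 6 \frac{\sqrt{-5 - 5}}{3}\right)\right) = 22 \left(-24 + \left(4 + 6 \frac{\sqrt{-10}}{3}\right)\right) = 22 \left(-24 + \left(4 + 6 \frac{i \sqrt{10}}{3}\right)\right) = 22 \left(-24 + \left(4 + 2 i \sqrt{10}\right)\right) = 22 \left(-20 + 2 i \sqrt{10}\right) = -440 + 44 i \sqrt{10}$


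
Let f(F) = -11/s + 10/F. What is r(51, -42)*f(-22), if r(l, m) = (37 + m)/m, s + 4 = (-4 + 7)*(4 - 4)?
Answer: 505/1848 ≈ 0.27327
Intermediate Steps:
s = -4 (s = -4 + (-4 + 7)*(4 - 4) = -4 + 3*0 = -4 + 0 = -4)
f(F) = 11/4 + 10/F (f(F) = -11/(-4) + 10/F = -11*(-¼) + 10/F = 11/4 + 10/F)
r(l, m) = (37 + m)/m
r(51, -42)*f(-22) = ((37 - 42)/(-42))*(11/4 + 10/(-22)) = (-1/42*(-5))*(11/4 + 10*(-1/22)) = 5*(11/4 - 5/11)/42 = (5/42)*(101/44) = 505/1848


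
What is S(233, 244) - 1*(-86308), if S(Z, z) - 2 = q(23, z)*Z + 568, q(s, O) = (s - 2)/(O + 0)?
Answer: 21203125/244 ≈ 86898.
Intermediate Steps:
q(s, O) = (-2 + s)/O
S(Z, z) = 570 + 21*Z/z (S(Z, z) = 2 + (((-2 + 23)/z)*Z + 568) = 2 + ((21/z)*Z + 568) = 2 + (21*Z/z + 568) = 2 + (568 + 21*Z/z) = 570 + 21*Z/z)
S(233, 244) - 1*(-86308) = (570 + 21*233/244) - 1*(-86308) = (570 + 21*233*(1/244)) + 86308 = (570 + 4893/244) + 86308 = 143973/244 + 86308 = 21203125/244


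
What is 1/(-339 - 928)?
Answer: -1/1267 ≈ -0.00078927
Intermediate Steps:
1/(-339 - 928) = 1/(-1267) = -1/1267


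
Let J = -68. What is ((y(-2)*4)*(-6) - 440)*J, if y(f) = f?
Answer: 26656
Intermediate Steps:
((y(-2)*4)*(-6) - 440)*J = (-2*4*(-6) - 440)*(-68) = (-8*(-6) - 440)*(-68) = (48 - 440)*(-68) = -392*(-68) = 26656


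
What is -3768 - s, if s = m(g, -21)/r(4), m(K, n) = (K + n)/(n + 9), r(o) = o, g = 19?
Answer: -90433/24 ≈ -3768.0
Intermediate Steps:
m(K, n) = (K + n)/(9 + n)
s = 1/24 (s = ((19 - 21)/(9 - 21))/4 = (-2/(-12))*(1/4) = -1/12*(-2)*(1/4) = (1/6)*(1/4) = 1/24 ≈ 0.041667)
-3768 - s = -3768 - 1*1/24 = -3768 - 1/24 = -90433/24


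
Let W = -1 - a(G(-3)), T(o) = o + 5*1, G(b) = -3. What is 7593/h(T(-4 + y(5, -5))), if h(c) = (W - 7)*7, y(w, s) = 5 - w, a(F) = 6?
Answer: -7593/98 ≈ -77.480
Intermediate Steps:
T(o) = 5 + o (T(o) = o + 5 = 5 + o)
W = -7 (W = -1 - 1*6 = -1 - 6 = -7)
h(c) = -98 (h(c) = (-7 - 7)*7 = -14*7 = -98)
7593/h(T(-4 + y(5, -5))) = 7593/(-98) = 7593*(-1/98) = -7593/98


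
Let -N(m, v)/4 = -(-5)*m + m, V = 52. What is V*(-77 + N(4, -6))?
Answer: -8996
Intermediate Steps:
N(m, v) = -24*m (N(m, v) = -4*(-(-5)*m + m) = -4*(5*m + m) = -24*m)
V*(-77 + N(4, -6)) = 52*(-77 - 24*4) = 52*(-77 - 96) = 52*(-173) = -8996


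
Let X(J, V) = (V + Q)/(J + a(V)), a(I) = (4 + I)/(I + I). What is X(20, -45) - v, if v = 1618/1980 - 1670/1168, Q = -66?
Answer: -2561873623/532196280 ≈ -4.8138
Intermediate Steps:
a(I) = (4 + I)/(2*I) (a(I) = (4 + I)/((2*I)) = (4 + I)*(1/(2*I)) = (4 + I)/(2*I))
X(J, V) = (-66 + V)/(J + (4 + V)/(2*V)) (X(J, V) = (V - 66)/(J + (4 + V)/(2*V)) = (-66 + V)/(J + (4 + V)/(2*V)))
v = -177097/289080 (v = 1618*(1/1980) - 1670*1/1168 = 809/990 - 835/584 = -177097/289080 ≈ -0.61262)
X(20, -45) - v = 2*(-45)*(-66 - 45)/(4 - 45 + 2*20*(-45)) - 1*(-177097/289080) = 2*(-45)*(-111)/(4 - 45 - 1800) + 177097/289080 = 2*(-45)*(-111)/(-1841) + 177097/289080 = 2*(-45)*(-1/1841)*(-111) + 177097/289080 = -9990/1841 + 177097/289080 = -2561873623/532196280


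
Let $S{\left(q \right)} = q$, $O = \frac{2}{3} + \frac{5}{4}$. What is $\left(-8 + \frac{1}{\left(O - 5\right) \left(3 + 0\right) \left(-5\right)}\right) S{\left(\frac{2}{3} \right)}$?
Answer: $- \frac{984}{185} \approx -5.3189$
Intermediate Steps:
$O = \frac{23}{12}$ ($O = 2 \cdot \frac{1}{3} + 5 \cdot \frac{1}{4} = \frac{2}{3} + \frac{5}{4} = \frac{23}{12} \approx 1.9167$)
$\left(-8 + \frac{1}{\left(O - 5\right) \left(3 + 0\right) \left(-5\right)}\right) S{\left(\frac{2}{3} \right)} = \left(-8 + \frac{1}{\left(\frac{23}{12} - 5\right) \left(3 + 0\right) \left(-5\right)}\right) \frac{2}{3} = \left(-8 + \frac{1}{\left(- \frac{37}{12}\right) 3 \left(-5\right)}\right) 2 \cdot \frac{1}{3} = \left(-8 + \frac{1}{\left(- \frac{37}{12}\right) \left(-15\right)}\right) \frac{2}{3} = \left(-8 + \frac{1}{\frac{185}{4}}\right) \frac{2}{3} = \left(-8 + \frac{4}{185}\right) \frac{2}{3} = \left(- \frac{1476}{185}\right) \frac{2}{3} = - \frac{984}{185}$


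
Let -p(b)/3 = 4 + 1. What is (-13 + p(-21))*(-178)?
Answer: 4984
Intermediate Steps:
p(b) = -15 (p(b) = -3*(4 + 1) = -3*5 = -15)
(-13 + p(-21))*(-178) = (-13 - 15)*(-178) = -28*(-178) = 4984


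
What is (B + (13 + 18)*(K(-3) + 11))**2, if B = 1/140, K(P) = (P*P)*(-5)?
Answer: 21773658481/19600 ≈ 1.1109e+6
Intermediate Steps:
K(P) = -5*P**2 (K(P) = P**2*(-5) = -5*P**2)
B = 1/140 ≈ 0.0071429
(B + (13 + 18)*(K(-3) + 11))**2 = (1/140 + (13 + 18)*(-5*(-3)**2 + 11))**2 = (1/140 + 31*(-5*9 + 11))**2 = (1/140 + 31*(-45 + 11))**2 = (1/140 + 31*(-34))**2 = (1/140 - 1054)**2 = (-147559/140)**2 = 21773658481/19600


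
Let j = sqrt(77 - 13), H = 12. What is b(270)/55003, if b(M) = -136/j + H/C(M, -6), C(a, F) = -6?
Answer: -19/55003 ≈ -0.00034544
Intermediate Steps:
j = 8 (j = sqrt(64) = 8)
b(M) = -19 (b(M) = -136/8 + 12/(-6) = -136*1/8 + 12*(-1/6) = -17 - 2 = -19)
b(270)/55003 = -19/55003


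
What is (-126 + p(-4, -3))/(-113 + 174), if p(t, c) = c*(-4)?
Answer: -114/61 ≈ -1.8689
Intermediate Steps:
p(t, c) = -4*c
(-126 + p(-4, -3))/(-113 + 174) = (-126 - 4*(-3))/(-113 + 174) = (-126 + 12)/61 = -114*1/61 = -114/61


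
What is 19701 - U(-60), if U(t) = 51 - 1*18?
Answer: 19668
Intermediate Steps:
U(t) = 33 (U(t) = 51 - 18 = 33)
19701 - U(-60) = 19701 - 1*33 = 19701 - 33 = 19668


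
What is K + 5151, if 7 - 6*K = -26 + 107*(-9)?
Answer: 5317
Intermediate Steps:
K = 166 (K = 7/6 - (-26 + 107*(-9))/6 = 7/6 - (-26 - 963)/6 = 7/6 - ⅙*(-989) = 7/6 + 989/6 = 166)
K + 5151 = 166 + 5151 = 5317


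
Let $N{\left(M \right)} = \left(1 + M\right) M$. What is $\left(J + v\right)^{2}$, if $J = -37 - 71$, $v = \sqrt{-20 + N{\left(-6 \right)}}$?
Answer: $\left(108 - \sqrt{10}\right)^{2} \approx 10991.0$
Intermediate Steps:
$N{\left(M \right)} = M \left(1 + M\right)$
$v = \sqrt{10}$ ($v = \sqrt{-20 - 6 \left(1 - 6\right)} = \sqrt{-20 - -30} = \sqrt{-20 + 30} = \sqrt{10} \approx 3.1623$)
$J = -108$ ($J = -37 - 71 = -108$)
$\left(J + v\right)^{2} = \left(-108 + \sqrt{10}\right)^{2}$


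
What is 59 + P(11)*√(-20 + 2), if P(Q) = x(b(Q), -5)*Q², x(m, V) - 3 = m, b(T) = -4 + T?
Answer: 59 + 3630*I*√2 ≈ 59.0 + 5133.6*I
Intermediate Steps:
x(m, V) = 3 + m
P(Q) = Q²*(-1 + Q) (P(Q) = (3 + (-4 + Q))*Q² = (-1 + Q)*Q² = Q²*(-1 + Q))
59 + P(11)*√(-20 + 2) = 59 + (11²*(-1 + 11))*√(-20 + 2) = 59 + (121*10)*√(-18) = 59 + 1210*(3*I*√2) = 59 + 3630*I*√2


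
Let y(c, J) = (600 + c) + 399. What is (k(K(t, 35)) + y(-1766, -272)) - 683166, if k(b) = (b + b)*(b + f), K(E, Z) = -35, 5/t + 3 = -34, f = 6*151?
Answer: -744903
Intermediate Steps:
f = 906
t = -5/37 (t = 5/(-3 - 34) = 5/(-37) = 5*(-1/37) = -5/37 ≈ -0.13514)
y(c, J) = 999 + c
k(b) = 2*b*(906 + b) (k(b) = (b + b)*(b + 906) = (2*b)*(906 + b) = 2*b*(906 + b))
(k(K(t, 35)) + y(-1766, -272)) - 683166 = (2*(-35)*(906 - 35) + (999 - 1766)) - 683166 = (2*(-35)*871 - 767) - 683166 = (-60970 - 767) - 683166 = -61737 - 683166 = -744903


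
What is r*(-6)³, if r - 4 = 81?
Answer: -18360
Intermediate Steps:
r = 85 (r = 4 + 81 = 85)
r*(-6)³ = 85*(-6)³ = 85*(-216) = -18360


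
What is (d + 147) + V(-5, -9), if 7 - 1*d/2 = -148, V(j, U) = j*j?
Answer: 482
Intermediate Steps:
V(j, U) = j²
d = 310 (d = 14 - 2*(-148) = 14 + 296 = 310)
(d + 147) + V(-5, -9) = (310 + 147) + (-5)² = 457 + 25 = 482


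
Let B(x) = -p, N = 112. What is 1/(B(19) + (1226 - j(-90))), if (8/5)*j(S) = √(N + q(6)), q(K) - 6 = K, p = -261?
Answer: 23792/35377929 + 20*√31/35377929 ≈ 0.00067566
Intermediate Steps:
q(K) = 6 + K
j(S) = 5*√31/4 (j(S) = 5*√(112 + (6 + 6))/8 = 5*√(112 + 12)/8 = 5*√124/8 = 5*(2*√31)/8 = 5*√31/4)
B(x) = 261 (B(x) = -1*(-261) = 261)
1/(B(19) + (1226 - j(-90))) = 1/(261 + (1226 - 5*√31/4)) = 1/(1487 - 5*√31/4)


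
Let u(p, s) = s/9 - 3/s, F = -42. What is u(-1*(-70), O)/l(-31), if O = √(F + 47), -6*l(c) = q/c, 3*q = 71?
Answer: -1364*√5/355 ≈ -8.5915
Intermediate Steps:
q = 71/3 (q = (⅓)*71 = 71/3 ≈ 23.667)
l(c) = -71/(18*c)
O = √5 (O = √(-42 + 47) = √5 ≈ 2.2361)
u(p, s) = -3/s + s/9 (u(p, s) = s*(⅑) - 3/s = s/9 - 3/s = -3/s + s/9)
u(-1*(-70), O)/l(-31) = (-3*√5/5 + √5/9)/((-71/18/(-31))) = (-3*√5/5 + √5/9)/((-71/18*(-1/31))) = (-3*√5/5 + √5/9)/(71/558) = -22*√5/45*(558/71) = -1364*√5/355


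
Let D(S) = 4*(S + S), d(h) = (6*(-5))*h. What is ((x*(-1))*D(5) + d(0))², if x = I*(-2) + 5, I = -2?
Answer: 129600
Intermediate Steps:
d(h) = -30*h
D(S) = 8*S (D(S) = 4*(2*S) = 8*S)
x = 9 (x = -2*(-2) + 5 = 4 + 5 = 9)
((x*(-1))*D(5) + d(0))² = ((9*(-1))*(8*5) - 30*0)² = (-9*40 + 0)² = (-360 + 0)² = (-360)² = 129600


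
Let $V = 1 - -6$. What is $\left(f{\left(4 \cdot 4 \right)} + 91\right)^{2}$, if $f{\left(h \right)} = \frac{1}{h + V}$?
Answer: $\frac{4384836}{529} \approx 8288.9$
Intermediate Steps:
$V = 7$ ($V = 1 + 6 = 7$)
$f{\left(h \right)} = \frac{1}{7 + h}$ ($f{\left(h \right)} = \frac{1}{h + 7} = \frac{1}{7 + h}$)
$\left(f{\left(4 \cdot 4 \right)} + 91\right)^{2} = \left(\frac{1}{7 + 4 \cdot 4} + 91\right)^{2} = \left(\frac{1}{7 + 16} + 91\right)^{2} = \left(\frac{1}{23} + 91\right)^{2} = \left(\frac{2094}{23}\right)^{2} = \frac{4384836}{529}$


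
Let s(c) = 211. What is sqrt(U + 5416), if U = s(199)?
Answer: sqrt(5627) ≈ 75.013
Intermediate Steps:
U = 211
sqrt(U + 5416) = sqrt(211 + 5416) = sqrt(5627)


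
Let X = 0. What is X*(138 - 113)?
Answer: 0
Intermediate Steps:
X*(138 - 113) = 0*(138 - 113) = 0*25 = 0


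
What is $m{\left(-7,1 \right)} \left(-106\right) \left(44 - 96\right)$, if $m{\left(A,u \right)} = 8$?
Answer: $44096$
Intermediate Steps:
$m{\left(-7,1 \right)} \left(-106\right) \left(44 - 96\right) = 8 \left(-106\right) \left(44 - 96\right) = \left(-848\right) \left(-52\right) = 44096$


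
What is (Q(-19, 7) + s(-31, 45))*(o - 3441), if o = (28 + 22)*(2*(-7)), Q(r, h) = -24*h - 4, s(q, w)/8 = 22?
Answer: -16564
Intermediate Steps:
s(q, w) = 176 (s(q, w) = 8*22 = 176)
Q(r, h) = -4 - 24*h
o = -700 (o = 50*(-14) = -700)
(Q(-19, 7) + s(-31, 45))*(o - 3441) = ((-4 - 24*7) + 176)*(-700 - 3441) = ((-4 - 168) + 176)*(-4141) = (-172 + 176)*(-4141) = 4*(-4141) = -16564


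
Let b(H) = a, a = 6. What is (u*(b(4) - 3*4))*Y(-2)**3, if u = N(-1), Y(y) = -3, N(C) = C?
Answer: -162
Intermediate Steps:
b(H) = 6
u = -1
(u*(b(4) - 3*4))*Y(-2)**3 = -(6 - 3*4)*(-3)**3 = -(6 - 12)*(-27) = -1*(-6)*(-27) = 6*(-27) = -162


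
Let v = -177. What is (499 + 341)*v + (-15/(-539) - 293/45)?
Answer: -3606390652/24255 ≈ -1.4869e+5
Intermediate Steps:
(499 + 341)*v + (-15/(-539) - 293/45) = (499 + 341)*(-177) + (-15/(-539) - 293/45) = 840*(-177) + (-15*(-1/539) - 293*1/45) = -148680 + (15/539 - 293/45) = -148680 - 157252/24255 = -3606390652/24255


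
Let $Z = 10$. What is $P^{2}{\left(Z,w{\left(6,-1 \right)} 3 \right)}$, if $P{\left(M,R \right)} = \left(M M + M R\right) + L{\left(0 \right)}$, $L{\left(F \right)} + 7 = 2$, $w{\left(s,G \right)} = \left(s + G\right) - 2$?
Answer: $34225$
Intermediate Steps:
$w{\left(s,G \right)} = -2 + G + s$ ($w{\left(s,G \right)} = \left(G + s\right) - 2 = -2 + G + s$)
$L{\left(F \right)} = -5$ ($L{\left(F \right)} = -7 + 2 = -5$)
$P{\left(M,R \right)} = -5 + M^{2} + M R$ ($P{\left(M,R \right)} = \left(M M + M R\right) - 5 = \left(M^{2} + M R\right) - 5 = -5 + M^{2} + M R$)
$P^{2}{\left(Z,w{\left(6,-1 \right)} 3 \right)} = \left(-5 + 10^{2} + 10 \left(-2 - 1 + 6\right) 3\right)^{2} = \left(-5 + 100 + 10 \cdot 3 \cdot 3\right)^{2} = \left(-5 + 100 + 10 \cdot 9\right)^{2} = \left(-5 + 100 + 90\right)^{2} = 185^{2} = 34225$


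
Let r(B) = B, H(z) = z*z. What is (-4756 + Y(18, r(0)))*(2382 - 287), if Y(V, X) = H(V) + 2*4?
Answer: -9268280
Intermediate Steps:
H(z) = z²
Y(V, X) = 8 + V² (Y(V, X) = V² + 2*4 = V² + 8 = 8 + V²)
(-4756 + Y(18, r(0)))*(2382 - 287) = (-4756 + (8 + 18²))*(2382 - 287) = (-4756 + (8 + 324))*2095 = (-4756 + 332)*2095 = -4424*2095 = -9268280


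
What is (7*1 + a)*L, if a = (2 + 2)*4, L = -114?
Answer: -2622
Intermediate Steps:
a = 16 (a = 4*4 = 16)
(7*1 + a)*L = (7*1 + 16)*(-114) = (7 + 16)*(-114) = 23*(-114) = -2622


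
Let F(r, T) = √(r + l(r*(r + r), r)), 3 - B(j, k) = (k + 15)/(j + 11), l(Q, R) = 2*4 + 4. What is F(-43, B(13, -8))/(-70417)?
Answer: -I*√31/70417 ≈ -7.9068e-5*I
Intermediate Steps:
l(Q, R) = 12 (l(Q, R) = 8 + 4 = 12)
B(j, k) = 3 - (15 + k)/(11 + j) (B(j, k) = 3 - (k + 15)/(j + 11) = 3 - (15 + k)/(11 + j))
F(r, T) = √(12 + r) (F(r, T) = √(r + 12) = √(12 + r))
F(-43, B(13, -8))/(-70417) = √(12 - 43)/(-70417) = √(-31)*(-1/70417) = (I*√31)*(-1/70417) = -I*√31/70417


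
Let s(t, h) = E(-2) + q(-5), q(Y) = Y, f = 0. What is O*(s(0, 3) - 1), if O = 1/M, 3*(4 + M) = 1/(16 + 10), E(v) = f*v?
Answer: 468/311 ≈ 1.5048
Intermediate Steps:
E(v) = 0 (E(v) = 0*v = 0)
M = -311/78 (M = -4 + 1/(3*(16 + 10)) = -4 + (⅓)/26 = -4 + (⅓)*(1/26) = -4 + 1/78 = -311/78 ≈ -3.9872)
s(t, h) = -5 (s(t, h) = 0 - 5 = -5)
O = -78/311 (O = 1/(-311/78) = -78/311 ≈ -0.25080)
O*(s(0, 3) - 1) = -78*(-5 - 1)/311 = -78/311*(-6) = 468/311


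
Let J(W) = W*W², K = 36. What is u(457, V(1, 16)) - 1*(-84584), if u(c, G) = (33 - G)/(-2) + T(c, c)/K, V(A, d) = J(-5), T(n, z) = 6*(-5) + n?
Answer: 3042607/36 ≈ 84517.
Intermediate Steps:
T(n, z) = -30 + n
J(W) = W³
V(A, d) = -125 (V(A, d) = (-5)³ = -125)
u(c, G) = -52/3 + G/2 + c/36 (u(c, G) = (33 - G)/(-2) + (-30 + c)/36 = (33 - G)*(-½) + (-30 + c)*(1/36) = (-33/2 + G/2) + (-⅚ + c/36) = -52/3 + G/2 + c/36)
u(457, V(1, 16)) - 1*(-84584) = (-52/3 + (½)*(-125) + (1/36)*457) - 1*(-84584) = (-52/3 - 125/2 + 457/36) + 84584 = -2417/36 + 84584 = 3042607/36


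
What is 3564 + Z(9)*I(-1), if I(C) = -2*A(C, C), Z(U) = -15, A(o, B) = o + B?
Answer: 3504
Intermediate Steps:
A(o, B) = B + o
I(C) = -4*C (I(C) = -2*(C + C) = -4*C)
3564 + Z(9)*I(-1) = 3564 - (-60)*(-1) = 3564 - 15*4 = 3564 - 60 = 3504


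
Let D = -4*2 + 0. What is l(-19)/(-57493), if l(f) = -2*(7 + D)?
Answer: -2/57493 ≈ -3.4787e-5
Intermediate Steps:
D = -8 (D = -8 + 0 = -8)
l(f) = 2 (l(f) = -2*(7 - 8) = -2*(-1) = 2)
l(-19)/(-57493) = 2/(-57493) = 2*(-1/57493) = -2/57493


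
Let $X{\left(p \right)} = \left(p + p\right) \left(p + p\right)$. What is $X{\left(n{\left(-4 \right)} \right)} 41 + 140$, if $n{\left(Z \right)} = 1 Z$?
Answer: $2764$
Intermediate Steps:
$n{\left(Z \right)} = Z$
$X{\left(p \right)} = 4 p^{2}$ ($X{\left(p \right)} = 2 p 2 p = 4 p^{2}$)
$X{\left(n{\left(-4 \right)} \right)} 41 + 140 = 4 \left(-4\right)^{2} \cdot 41 + 140 = 4 \cdot 16 \cdot 41 + 140 = 64 \cdot 41 + 140 = 2624 + 140 = 2764$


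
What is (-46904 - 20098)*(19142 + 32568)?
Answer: -3464673420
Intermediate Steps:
(-46904 - 20098)*(19142 + 32568) = -67002*51710 = -3464673420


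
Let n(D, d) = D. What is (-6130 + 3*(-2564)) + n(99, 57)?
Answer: -13723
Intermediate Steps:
(-6130 + 3*(-2564)) + n(99, 57) = (-6130 + 3*(-2564)) + 99 = (-6130 - 7692) + 99 = -13822 + 99 = -13723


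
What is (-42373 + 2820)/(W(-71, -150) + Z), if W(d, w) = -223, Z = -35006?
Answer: 39553/35229 ≈ 1.1227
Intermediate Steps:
(-42373 + 2820)/(W(-71, -150) + Z) = (-42373 + 2820)/(-223 - 35006) = -39553/(-35229) = -39553*(-1/35229) = 39553/35229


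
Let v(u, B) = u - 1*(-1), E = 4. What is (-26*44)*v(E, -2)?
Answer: -5720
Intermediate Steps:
v(u, B) = 1 + u (v(u, B) = u + 1 = 1 + u)
(-26*44)*v(E, -2) = (-26*44)*(1 + 4) = -1144*5 = -5720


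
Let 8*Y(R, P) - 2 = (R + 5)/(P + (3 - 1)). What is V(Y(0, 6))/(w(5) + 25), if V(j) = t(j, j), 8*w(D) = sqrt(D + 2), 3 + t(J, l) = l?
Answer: -1425/13331 + 57*sqrt(7)/106648 ≈ -0.10548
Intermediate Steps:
t(J, l) = -3 + l
w(D) = sqrt(2 + D)/8 (w(D) = sqrt(D + 2)/8 = sqrt(2 + D)/8)
Y(R, P) = 1/4 + (5 + R)/(8*(2 + P)) (Y(R, P) = 1/4 + ((R + 5)/(P + (3 - 1)))/8 = 1/4 + ((5 + R)/(P + 2))/8 = 1/4 + ((5 + R)/(2 + P))/8 = 1/4 + (5 + R)/(8*(2 + P)))
V(j) = -3 + j
V(Y(0, 6))/(w(5) + 25) = (-3 + (9 + 0 + 2*6)/(8*(2 + 6)))/(sqrt(2 + 5)/8 + 25) = (-3 + (1/8)*(9 + 0 + 12)/8)/(sqrt(7)/8 + 25) = (-3 + (1/8)*(1/8)*21)/(25 + sqrt(7)/8) = (-3 + 21/64)/(25 + sqrt(7)/8) = -171/(64*(25 + sqrt(7)/8))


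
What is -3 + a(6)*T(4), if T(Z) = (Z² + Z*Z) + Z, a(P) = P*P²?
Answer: 7773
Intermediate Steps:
a(P) = P³
T(Z) = Z + 2*Z² (T(Z) = (Z² + Z²) + Z = 2*Z² + Z = Z + 2*Z²)
-3 + a(6)*T(4) = -3 + 6³*(4*(1 + 2*4)) = -3 + 216*(4*(1 + 8)) = -3 + 216*(4*9) = -3 + 216*36 = -3 + 7776 = 7773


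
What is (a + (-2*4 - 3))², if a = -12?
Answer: 529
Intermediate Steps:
(a + (-2*4 - 3))² = (-12 + (-2*4 - 3))² = (-12 + (-8 - 3))² = (-12 - 11)² = (-23)² = 529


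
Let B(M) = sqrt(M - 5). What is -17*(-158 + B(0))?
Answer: 2686 - 17*I*sqrt(5) ≈ 2686.0 - 38.013*I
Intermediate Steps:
B(M) = sqrt(-5 + M)
-17*(-158 + B(0)) = -17*(-158 + sqrt(-5 + 0)) = -17*(-158 + sqrt(-5)) = -17*(-158 + I*sqrt(5)) = 2686 - 17*I*sqrt(5)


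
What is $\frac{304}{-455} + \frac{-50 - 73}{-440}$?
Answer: $- \frac{15559}{40040} \approx -0.38859$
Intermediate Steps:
$\frac{304}{-455} + \frac{-50 - 73}{-440} = 304 \left(- \frac{1}{455}\right) + \left(-50 - 73\right) \left(- \frac{1}{440}\right) = - \frac{304}{455} - - \frac{123}{440} = - \frac{304}{455} + \frac{123}{440} = - \frac{15559}{40040}$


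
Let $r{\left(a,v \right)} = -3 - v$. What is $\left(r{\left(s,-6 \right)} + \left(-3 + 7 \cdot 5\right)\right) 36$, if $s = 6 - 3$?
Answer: $1260$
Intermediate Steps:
$s = 3$ ($s = 6 - 3 = 3$)
$\left(r{\left(s,-6 \right)} + \left(-3 + 7 \cdot 5\right)\right) 36 = \left(\left(-3 - -6\right) + \left(-3 + 7 \cdot 5\right)\right) 36 = \left(\left(-3 + 6\right) + \left(-3 + 35\right)\right) 36 = \left(3 + 32\right) 36 = 35 \cdot 36 = 1260$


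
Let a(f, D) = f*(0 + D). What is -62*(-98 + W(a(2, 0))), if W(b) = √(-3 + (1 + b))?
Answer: 6076 - 62*I*√2 ≈ 6076.0 - 87.681*I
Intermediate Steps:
a(f, D) = D*f (a(f, D) = f*D = D*f)
W(b) = √(-2 + b)
-62*(-98 + W(a(2, 0))) = -62*(-98 + √(-2 + 0*2)) = -62*(-98 + √(-2 + 0)) = -62*(-98 + √(-2)) = -62*(-98 + I*√2) = 6076 - 62*I*√2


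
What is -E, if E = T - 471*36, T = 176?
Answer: 16780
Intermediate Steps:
E = -16780 (E = 176 - 471*36 = 176 - 16956 = -16780)
-E = -1*(-16780) = 16780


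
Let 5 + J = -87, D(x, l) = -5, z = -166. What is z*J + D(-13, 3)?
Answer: 15267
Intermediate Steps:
J = -92 (J = -5 - 87 = -92)
z*J + D(-13, 3) = -166*(-92) - 5 = 15272 - 5 = 15267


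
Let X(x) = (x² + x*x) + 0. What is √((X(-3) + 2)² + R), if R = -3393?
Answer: I*√2993 ≈ 54.708*I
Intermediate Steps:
X(x) = 2*x² (X(x) = (x² + x²) + 0 = 2*x² + 0 = 2*x²)
√((X(-3) + 2)² + R) = √((2*(-3)² + 2)² - 3393) = √((2*9 + 2)² - 3393) = √((18 + 2)² - 3393) = √(20² - 3393) = √(400 - 3393) = √(-2993) = I*√2993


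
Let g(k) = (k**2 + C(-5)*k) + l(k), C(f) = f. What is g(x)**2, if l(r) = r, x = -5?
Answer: 2025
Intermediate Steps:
g(k) = k**2 - 4*k (g(k) = (k**2 - 5*k) + k = k**2 - 4*k)
g(x)**2 = (-5*(-4 - 5))**2 = (-5*(-9))**2 = 45**2 = 2025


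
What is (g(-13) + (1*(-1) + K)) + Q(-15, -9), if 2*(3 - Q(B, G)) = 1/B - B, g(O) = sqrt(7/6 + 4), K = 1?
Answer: -67/15 + sqrt(186)/6 ≈ -2.1936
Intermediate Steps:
g(O) = sqrt(186)/6 (g(O) = sqrt(7*(1/6) + 4) = sqrt(7/6 + 4) = sqrt(31/6) = sqrt(186)/6)
Q(B, G) = 3 + B/2 - 1/(2*B) (Q(B, G) = 3 - (1/B - B)/2 = 3 + (B/2 - 1/(2*B)) = 3 + B/2 - 1/(2*B))
(g(-13) + (1*(-1) + K)) + Q(-15, -9) = (sqrt(186)/6 + (1*(-1) + 1)) + (1/2)*(-1 - 15*(6 - 15))/(-15) = (sqrt(186)/6 + (-1 + 1)) + (1/2)*(-1/15)*(-1 - 15*(-9)) = (sqrt(186)/6 + 0) + (1/2)*(-1/15)*(-1 + 135) = sqrt(186)/6 + (1/2)*(-1/15)*134 = sqrt(186)/6 - 67/15 = -67/15 + sqrt(186)/6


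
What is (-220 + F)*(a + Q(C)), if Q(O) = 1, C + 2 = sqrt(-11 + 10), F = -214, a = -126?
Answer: 54250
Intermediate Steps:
C = -2 + I (C = -2 + sqrt(-11 + 10) = -2 + sqrt(-1) = -2 + I ≈ -2.0 + 1.0*I)
(-220 + F)*(a + Q(C)) = (-220 - 214)*(-126 + 1) = -434*(-125) = 54250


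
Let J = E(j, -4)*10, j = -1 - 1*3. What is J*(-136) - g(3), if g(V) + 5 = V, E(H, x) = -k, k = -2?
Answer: -2718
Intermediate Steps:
j = -4 (j = -1 - 3 = -4)
E(H, x) = 2 (E(H, x) = -1*(-2) = 2)
g(V) = -5 + V
J = 20 (J = 2*10 = 20)
J*(-136) - g(3) = 20*(-136) - (-5 + 3) = -2720 - 1*(-2) = -2720 + 2 = -2718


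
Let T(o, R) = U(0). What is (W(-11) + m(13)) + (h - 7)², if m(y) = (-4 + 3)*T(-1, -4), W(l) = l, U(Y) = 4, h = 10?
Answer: -6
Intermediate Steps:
T(o, R) = 4
m(y) = -4 (m(y) = (-4 + 3)*4 = -1*4 = -4)
(W(-11) + m(13)) + (h - 7)² = (-11 - 4) + (10 - 7)² = -15 + 3² = -15 + 9 = -6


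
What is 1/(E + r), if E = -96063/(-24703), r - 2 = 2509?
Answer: 24703/62125296 ≈ 0.00039763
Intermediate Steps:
r = 2511 (r = 2 + 2509 = 2511)
E = 96063/24703 (E = -96063*(-1/24703) = 96063/24703 ≈ 3.8887)
1/(E + r) = 1/(96063/24703 + 2511) = 1/(62125296/24703) = 24703/62125296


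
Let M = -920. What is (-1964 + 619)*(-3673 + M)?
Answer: 6177585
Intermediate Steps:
(-1964 + 619)*(-3673 + M) = (-1964 + 619)*(-3673 - 920) = -1345*(-4593) = 6177585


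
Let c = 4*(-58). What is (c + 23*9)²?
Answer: 625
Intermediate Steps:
c = -232
(c + 23*9)² = (-232 + 23*9)² = (-232 + 207)² = (-25)² = 625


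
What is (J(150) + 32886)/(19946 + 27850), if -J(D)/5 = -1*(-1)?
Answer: 32881/47796 ≈ 0.68794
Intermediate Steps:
J(D) = -5 (J(D) = -(-5)*(-1) = -5*1 = -5)
(J(150) + 32886)/(19946 + 27850) = (-5 + 32886)/(19946 + 27850) = 32881/47796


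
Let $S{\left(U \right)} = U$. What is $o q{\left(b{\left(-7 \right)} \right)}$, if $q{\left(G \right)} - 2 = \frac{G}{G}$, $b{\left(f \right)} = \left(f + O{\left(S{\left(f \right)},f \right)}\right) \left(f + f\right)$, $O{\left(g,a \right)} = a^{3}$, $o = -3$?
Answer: $-9$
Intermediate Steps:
$b{\left(f \right)} = 2 f \left(f + f^{3}\right)$ ($b{\left(f \right)} = \left(f + f^{3}\right) \left(f + f\right) = \left(f + f^{3}\right) 2 f = 2 f \left(f + f^{3}\right)$)
$q{\left(G \right)} = 3$ ($q{\left(G \right)} = 2 + \frac{G}{G} = 2 + 1 = 3$)
$o q{\left(b{\left(-7 \right)} \right)} = \left(-3\right) 3 = -9$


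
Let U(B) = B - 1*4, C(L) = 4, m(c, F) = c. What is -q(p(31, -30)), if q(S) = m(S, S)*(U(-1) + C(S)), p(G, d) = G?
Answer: 31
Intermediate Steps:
U(B) = -4 + B (U(B) = B - 4 = -4 + B)
q(S) = -S (q(S) = S*((-4 - 1) + 4) = S*(-5 + 4) = S*(-1) = -S)
-q(p(31, -30)) = -(-1)*31 = -1*(-31) = 31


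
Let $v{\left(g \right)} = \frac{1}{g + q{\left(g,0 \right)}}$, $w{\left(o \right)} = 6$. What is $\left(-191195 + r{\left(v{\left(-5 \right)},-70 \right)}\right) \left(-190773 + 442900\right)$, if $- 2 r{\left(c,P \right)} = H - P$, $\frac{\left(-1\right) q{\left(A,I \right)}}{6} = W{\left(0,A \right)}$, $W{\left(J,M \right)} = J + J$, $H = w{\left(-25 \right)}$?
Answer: $-48215002591$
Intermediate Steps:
$H = 6$
$W{\left(J,M \right)} = 2 J$
$q{\left(A,I \right)} = 0$ ($q{\left(A,I \right)} = - 6 \cdot 2 \cdot 0 = \left(-6\right) 0 = 0$)
$v{\left(g \right)} = \frac{1}{g}$ ($v{\left(g \right)} = \frac{1}{g + 0} = \frac{1}{g}$)
$r{\left(c,P \right)} = -3 + \frac{P}{2}$ ($r{\left(c,P \right)} = - \frac{6 - P}{2} = -3 + \frac{P}{2}$)
$\left(-191195 + r{\left(v{\left(-5 \right)},-70 \right)}\right) \left(-190773 + 442900\right) = \left(-191195 + \left(-3 + \frac{1}{2} \left(-70\right)\right)\right) \left(-190773 + 442900\right) = \left(-191195 - 38\right) 252127 = \left(-191233\right) 252127 = -48215002591$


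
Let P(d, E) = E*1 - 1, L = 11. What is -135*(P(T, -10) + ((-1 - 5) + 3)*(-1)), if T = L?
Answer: 1080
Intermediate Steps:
T = 11
P(d, E) = -1 + E (P(d, E) = E - 1 = -1 + E)
-135*(P(T, -10) + ((-1 - 5) + 3)*(-1)) = -135*((-1 - 10) + ((-1 - 5) + 3)*(-1)) = -135*(-11 + (-6 + 3)*(-1)) = -135*(-11 - 3*(-1)) = -135*(-11 + 3) = -135*(-8) = 1080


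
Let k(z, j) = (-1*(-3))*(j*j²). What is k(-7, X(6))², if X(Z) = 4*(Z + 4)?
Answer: 36864000000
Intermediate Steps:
X(Z) = 16 + 4*Z (X(Z) = 4*(4 + Z) = 16 + 4*Z)
k(z, j) = 3*j³
k(-7, X(6))² = (3*(16 + 4*6)³)² = (3*(16 + 24)³)² = (3*40³)² = (3*64000)² = 192000² = 36864000000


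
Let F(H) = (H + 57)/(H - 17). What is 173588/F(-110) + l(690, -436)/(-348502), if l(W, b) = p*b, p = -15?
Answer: 3841480915366/9235303 ≈ 4.1596e+5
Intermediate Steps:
l(W, b) = -15*b
F(H) = (57 + H)/(-17 + H)
173588/F(-110) + l(690, -436)/(-348502) = 173588/(((57 - 110)/(-17 - 110))) - 15*(-436)/(-348502) = 173588/((-53/(-127))) + 6540*(-1/348502) = 173588/((-1/127*(-53))) - 3270/174251 = 173588/(53/127) - 3270/174251 = 173588*(127/53) - 3270/174251 = 22045676/53 - 3270/174251 = 3841480915366/9235303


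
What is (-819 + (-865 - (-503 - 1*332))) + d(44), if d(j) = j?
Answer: -805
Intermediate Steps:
(-819 + (-865 - (-503 - 1*332))) + d(44) = (-819 + (-865 - (-503 - 1*332))) + 44 = (-819 + (-865 - (-503 - 332))) + 44 = (-819 + (-865 - 1*(-835))) + 44 = (-819 + (-865 + 835)) + 44 = (-819 - 30) + 44 = -849 + 44 = -805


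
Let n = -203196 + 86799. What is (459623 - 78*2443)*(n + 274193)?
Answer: 42458011924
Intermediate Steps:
n = -116397
(459623 - 78*2443)*(n + 274193) = (459623 - 78*2443)*(-116397 + 274193) = (459623 - 190554)*157796 = 269069*157796 = 42458011924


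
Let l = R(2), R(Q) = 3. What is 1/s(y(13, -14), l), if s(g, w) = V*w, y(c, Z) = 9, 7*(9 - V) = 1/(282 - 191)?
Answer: 637/17196 ≈ 0.037044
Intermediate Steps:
l = 3
V = 5732/637 (V = 9 - 1/(7*(282 - 191)) = 9 - ⅐/91 = 9 - ⅐*1/91 = 9 - 1/637 = 5732/637 ≈ 8.9984)
s(g, w) = 5732*w/637
1/s(y(13, -14), l) = 1/((5732/637)*3) = 1/(17196/637) = 637/17196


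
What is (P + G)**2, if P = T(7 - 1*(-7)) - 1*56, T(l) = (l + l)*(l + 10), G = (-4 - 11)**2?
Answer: 707281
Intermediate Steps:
G = 225 (G = (-15)**2 = 225)
T(l) = 2*l*(10 + l) (T(l) = (2*l)*(10 + l) = 2*l*(10 + l))
P = 616 (P = 2*(7 - 1*(-7))*(10 + (7 - 1*(-7))) - 1*56 = 2*(7 + 7)*(10 + (7 + 7)) - 56 = 2*14*(10 + 14) - 56 = 2*14*24 - 56 = 672 - 56 = 616)
(P + G)**2 = (616 + 225)**2 = 841**2 = 707281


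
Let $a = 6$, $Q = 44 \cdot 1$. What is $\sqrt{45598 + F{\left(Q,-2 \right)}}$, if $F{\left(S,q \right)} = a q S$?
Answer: $\sqrt{45070} \approx 212.3$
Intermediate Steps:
$Q = 44$
$F{\left(S,q \right)} = 6 S q$ ($F{\left(S,q \right)} = 6 q S = 6 S q$)
$\sqrt{45598 + F{\left(Q,-2 \right)}} = \sqrt{45598 + 6 \cdot 44 \left(-2\right)} = \sqrt{45598 - 528} = \sqrt{45070}$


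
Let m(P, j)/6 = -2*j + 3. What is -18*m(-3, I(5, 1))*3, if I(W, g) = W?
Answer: 2268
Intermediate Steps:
m(P, j) = 18 - 12*j (m(P, j) = 6*(-2*j + 3) = 6*(3 - 2*j) = 18 - 12*j)
-18*m(-3, I(5, 1))*3 = -18*(18 - 12*5)*3 = -18*(18 - 60)*3 = -18*(-42)*3 = 756*3 = 2268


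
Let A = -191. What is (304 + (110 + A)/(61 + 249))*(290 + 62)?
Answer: 16571984/155 ≈ 1.0692e+5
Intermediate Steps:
(304 + (110 + A)/(61 + 249))*(290 + 62) = (304 + (110 - 191)/(61 + 249))*(290 + 62) = (304 - 81/310)*352 = (94159/310)*352 = 16571984/155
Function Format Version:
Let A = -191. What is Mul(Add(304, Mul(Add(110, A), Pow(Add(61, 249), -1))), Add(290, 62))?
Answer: Rational(16571984, 155) ≈ 1.0692e+5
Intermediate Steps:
Mul(Add(304, Mul(Add(110, A), Pow(Add(61, 249), -1))), Add(290, 62)) = Mul(Add(304, Mul(Add(110, -191), Pow(Add(61, 249), -1))), Add(290, 62)) = Mul(Add(304, Mul(-81, Pow(310, -1))), 352) = Mul(Add(304, Mul(-81, Rational(1, 310))), 352) = Mul(Add(304, Rational(-81, 310)), 352) = Mul(Rational(94159, 310), 352) = Rational(16571984, 155)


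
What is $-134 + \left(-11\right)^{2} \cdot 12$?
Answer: $1318$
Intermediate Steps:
$-134 + \left(-11\right)^{2} \cdot 12 = -134 + 121 \cdot 12 = -134 + 1452 = 1318$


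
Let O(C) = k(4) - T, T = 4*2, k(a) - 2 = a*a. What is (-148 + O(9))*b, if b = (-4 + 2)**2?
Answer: -552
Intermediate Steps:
k(a) = 2 + a**2 (k(a) = 2 + a*a = 2 + a**2)
T = 8
O(C) = 10 (O(C) = (2 + 4**2) - 1*8 = (2 + 16) - 8 = 18 - 8 = 10)
b = 4 (b = (-2)**2 = 4)
(-148 + O(9))*b = (-148 + 10)*4 = -138*4 = -552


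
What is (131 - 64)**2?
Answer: 4489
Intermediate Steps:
(131 - 64)**2 = 67**2 = 4489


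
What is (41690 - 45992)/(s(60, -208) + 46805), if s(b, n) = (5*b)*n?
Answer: 4302/15595 ≈ 0.27586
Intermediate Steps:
s(b, n) = 5*b*n
(41690 - 45992)/(s(60, -208) + 46805) = (41690 - 45992)/(5*60*(-208) + 46805) = -4302/(-62400 + 46805) = -4302/(-15595) = -4302*(-1/15595) = 4302/15595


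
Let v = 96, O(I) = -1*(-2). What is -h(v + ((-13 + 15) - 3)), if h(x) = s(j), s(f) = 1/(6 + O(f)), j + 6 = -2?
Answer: -⅛ ≈ -0.12500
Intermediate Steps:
O(I) = 2
j = -8 (j = -6 - 2 = -8)
s(f) = ⅛ (s(f) = 1/(6 + 2) = 1/8 = ⅛)
h(x) = ⅛
-h(v + ((-13 + 15) - 3)) = -1*⅛ = -⅛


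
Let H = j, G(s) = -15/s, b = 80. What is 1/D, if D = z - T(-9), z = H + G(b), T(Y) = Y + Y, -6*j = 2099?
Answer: -48/15937 ≈ -0.0030119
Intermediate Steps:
j = -2099/6 (j = -⅙*2099 = -2099/6 ≈ -349.83)
H = -2099/6 ≈ -349.83
T(Y) = 2*Y
z = -16801/48 (z = -2099/6 - 15/80 = -2099/6 - 15*1/80 = -2099/6 - 3/16 = -16801/48 ≈ -350.02)
D = -15937/48 (D = -16801/48 - 2*(-9) = -16801/48 - 1*(-18) = -16801/48 + 18 = -15937/48 ≈ -332.02)
1/D = 1/(-15937/48) = -48/15937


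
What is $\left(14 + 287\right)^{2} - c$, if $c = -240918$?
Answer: $331519$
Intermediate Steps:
$\left(14 + 287\right)^{2} - c = \left(14 + 287\right)^{2} - -240918 = 301^{2} + 240918 = 90601 + 240918 = 331519$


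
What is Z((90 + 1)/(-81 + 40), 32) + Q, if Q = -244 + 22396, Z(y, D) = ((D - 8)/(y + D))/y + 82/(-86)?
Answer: 35276979051/1592591 ≈ 22151.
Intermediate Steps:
Z(y, D) = -41/43 + (-8 + D)/(y*(D + y)) (Z(y, D) = ((-8 + D)/(D + y))/y + 82*(-1/86) = ((-8 + D)/(D + y))/y - 41/43 = (-8 + D)/(y*(D + y)) - 41/43 = -41/43 + (-8 + D)/(y*(D + y)))
Q = 22152
Z((90 + 1)/(-81 + 40), 32) + Q = (-344 - 41*(90 + 1)**2/(-81 + 40)**2 + 43*32 - 41*32*(90 + 1)/(-81 + 40))/(43*(((90 + 1)/(-81 + 40)))*(32 + (90 + 1)/(-81 + 40))) + 22152 = (-344 - 41*(91/(-41))**2 + 1376 - 41*32*91/(-41))/(43*((91/(-41)))*(32 + 91/(-41))) + 22152 = (-344 - 41*(91*(-1/41))**2 + 1376 - 41*32*91*(-1/41))/(43*((91*(-1/41)))*(32 + 91*(-1/41))) + 22152 = (-344 - 41*(-91/41)**2 + 1376 - 41*32*(-91/41))/(43*(-91/41)*(32 - 91/41)) + 22152 = (1/43)*(-41/91)*(-344 - 41*8281/1681 + 1376 + 2912)/(1221/41) + 22152 = (1/43)*(-41/91)*(41/1221)*(-344 - 8281/41 + 1376 + 2912) + 22152 = (1/43)*(-41/91)*(41/1221)*(153423/41) + 22152 = -2096781/1592591 + 22152 = 35276979051/1592591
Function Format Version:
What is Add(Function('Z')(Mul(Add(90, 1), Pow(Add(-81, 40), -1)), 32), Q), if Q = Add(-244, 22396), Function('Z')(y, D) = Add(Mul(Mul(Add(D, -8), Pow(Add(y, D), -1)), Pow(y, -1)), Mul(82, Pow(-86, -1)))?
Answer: Rational(35276979051, 1592591) ≈ 22151.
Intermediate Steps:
Function('Z')(y, D) = Add(Rational(-41, 43), Mul(Pow(y, -1), Pow(Add(D, y), -1), Add(-8, D))) (Function('Z')(y, D) = Add(Mul(Mul(Add(-8, D), Pow(Add(D, y), -1)), Pow(y, -1)), Mul(82, Rational(-1, 86))) = Add(Mul(Mul(Pow(Add(D, y), -1), Add(-8, D)), Pow(y, -1)), Rational(-41, 43)) = Add(Mul(Pow(y, -1), Pow(Add(D, y), -1), Add(-8, D)), Rational(-41, 43)) = Add(Rational(-41, 43), Mul(Pow(y, -1), Pow(Add(D, y), -1), Add(-8, D))))
Q = 22152
Add(Function('Z')(Mul(Add(90, 1), Pow(Add(-81, 40), -1)), 32), Q) = Add(Mul(Rational(1, 43), Pow(Mul(Add(90, 1), Pow(Add(-81, 40), -1)), -1), Pow(Add(32, Mul(Add(90, 1), Pow(Add(-81, 40), -1))), -1), Add(-344, Mul(-41, Pow(Mul(Add(90, 1), Pow(Add(-81, 40), -1)), 2)), Mul(43, 32), Mul(-41, 32, Mul(Add(90, 1), Pow(Add(-81, 40), -1))))), 22152) = Add(Mul(Rational(1, 43), Pow(Mul(91, Pow(-41, -1)), -1), Pow(Add(32, Mul(91, Pow(-41, -1))), -1), Add(-344, Mul(-41, Pow(Mul(91, Pow(-41, -1)), 2)), 1376, Mul(-41, 32, Mul(91, Pow(-41, -1))))), 22152) = Add(Mul(Rational(1, 43), Pow(Mul(91, Rational(-1, 41)), -1), Pow(Add(32, Mul(91, Rational(-1, 41))), -1), Add(-344, Mul(-41, Pow(Mul(91, Rational(-1, 41)), 2)), 1376, Mul(-41, 32, Mul(91, Rational(-1, 41))))), 22152) = Add(Mul(Rational(1, 43), Pow(Rational(-91, 41), -1), Pow(Add(32, Rational(-91, 41)), -1), Add(-344, Mul(-41, Pow(Rational(-91, 41), 2)), 1376, Mul(-41, 32, Rational(-91, 41)))), 22152) = Add(Mul(Rational(1, 43), Rational(-41, 91), Pow(Rational(1221, 41), -1), Add(-344, Mul(-41, Rational(8281, 1681)), 1376, 2912)), 22152) = Add(Mul(Rational(1, 43), Rational(-41, 91), Rational(41, 1221), Add(-344, Rational(-8281, 41), 1376, 2912)), 22152) = Add(Mul(Rational(1, 43), Rational(-41, 91), Rational(41, 1221), Rational(153423, 41)), 22152) = Add(Rational(-2096781, 1592591), 22152) = Rational(35276979051, 1592591)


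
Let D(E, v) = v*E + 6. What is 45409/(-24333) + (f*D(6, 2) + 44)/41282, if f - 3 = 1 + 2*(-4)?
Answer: -937627831/502257453 ≈ -1.8668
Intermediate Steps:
D(E, v) = 6 + E*v (D(E, v) = E*v + 6 = 6 + E*v)
f = -4 (f = 3 + (1 + 2*(-4)) = 3 + (1 - 8) = 3 - 7 = -4)
45409/(-24333) + (f*D(6, 2) + 44)/41282 = 45409/(-24333) + (-4*(6 + 6*2) + 44)/41282 = 45409*(-1/24333) + (-4*(6 + 12) + 44)*(1/41282) = -45409/24333 + (-4*18 + 44)*(1/41282) = -45409/24333 + (-72 + 44)*(1/41282) = -45409/24333 - 28*1/41282 = -45409/24333 - 14/20641 = -937627831/502257453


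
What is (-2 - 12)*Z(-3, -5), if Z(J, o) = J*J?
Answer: -126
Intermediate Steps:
Z(J, o) = J²
(-2 - 12)*Z(-3, -5) = (-2 - 12)*(-3)² = -14*9 = -126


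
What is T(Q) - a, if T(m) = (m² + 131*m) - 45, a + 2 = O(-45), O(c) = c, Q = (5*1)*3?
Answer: 2192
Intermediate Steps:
Q = 15 (Q = 5*3 = 15)
a = -47 (a = -2 - 45 = -47)
T(m) = -45 + m² + 131*m
T(Q) - a = (-45 + 15² + 131*15) - 1*(-47) = (-45 + 225 + 1965) + 47 = 2145 + 47 = 2192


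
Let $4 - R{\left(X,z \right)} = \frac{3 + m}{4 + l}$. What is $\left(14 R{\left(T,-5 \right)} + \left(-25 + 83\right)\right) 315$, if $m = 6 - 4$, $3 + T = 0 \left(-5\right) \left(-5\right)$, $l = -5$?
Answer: $57960$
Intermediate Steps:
$T = -3$ ($T = -3 + 0 \left(-5\right) \left(-5\right) = -3 + 0 \left(-5\right) = -3 + 0 = -3$)
$m = 2$
$R{\left(X,z \right)} = 9$ ($R{\left(X,z \right)} = 4 - \frac{3 + 2}{4 - 5} = 4 - \frac{5}{-1} = 4 - 5 \left(-1\right) = 4 - -5 = 4 + 5 = 9$)
$\left(14 R{\left(T,-5 \right)} + \left(-25 + 83\right)\right) 315 = \left(14 \cdot 9 + \left(-25 + 83\right)\right) 315 = \left(126 + 58\right) 315 = 184 \cdot 315 = 57960$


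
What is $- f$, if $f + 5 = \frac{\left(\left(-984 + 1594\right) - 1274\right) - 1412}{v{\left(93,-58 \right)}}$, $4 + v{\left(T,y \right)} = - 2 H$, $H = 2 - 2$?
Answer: $-514$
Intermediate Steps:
$H = 0$ ($H = 2 - 2 = 0$)
$v{\left(T,y \right)} = -4$ ($v{\left(T,y \right)} = -4 - 0 = -4 + 0 = -4$)
$f = 514$ ($f = -5 + \frac{\left(\left(-984 + 1594\right) - 1274\right) - 1412}{-4} = -5 + \left(\left(610 - 1274\right) - 1412\right) \left(- \frac{1}{4}\right) = -5 + \left(-664 - 1412\right) \left(- \frac{1}{4}\right) = -5 - -519 = -5 + 519 = 514$)
$- f = \left(-1\right) 514 = -514$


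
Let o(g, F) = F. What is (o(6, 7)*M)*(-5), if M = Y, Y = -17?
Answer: 595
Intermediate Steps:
M = -17
(o(6, 7)*M)*(-5) = (7*(-17))*(-5) = -119*(-5) = 595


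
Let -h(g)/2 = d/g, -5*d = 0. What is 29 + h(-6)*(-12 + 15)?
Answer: 29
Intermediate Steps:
d = 0 (d = -⅕*0 = 0)
h(g) = 0 (h(g) = -0/g = -2*0 = 0)
29 + h(-6)*(-12 + 15) = 29 + 0*(-12 + 15) = 29 + 0*3 = 29 + 0 = 29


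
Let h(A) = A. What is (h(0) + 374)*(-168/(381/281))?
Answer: -5885264/127 ≈ -46341.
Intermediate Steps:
(h(0) + 374)*(-168/(381/281)) = (0 + 374)*(-168/(381/281)) = 374*(-168/(381*(1/281))) = 374*(-168/381/281) = 374*(-168*281/381) = 374*(-15736/127) = -5885264/127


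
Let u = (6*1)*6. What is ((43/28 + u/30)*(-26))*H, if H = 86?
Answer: -214097/35 ≈ -6117.1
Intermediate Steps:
u = 36 (u = 6*6 = 36)
((43/28 + u/30)*(-26))*H = ((43/28 + 36/30)*(-26))*86 = ((43*(1/28) + 36*(1/30))*(-26))*86 = ((43/28 + 6/5)*(-26))*86 = ((383/140)*(-26))*86 = -4979/70*86 = -214097/35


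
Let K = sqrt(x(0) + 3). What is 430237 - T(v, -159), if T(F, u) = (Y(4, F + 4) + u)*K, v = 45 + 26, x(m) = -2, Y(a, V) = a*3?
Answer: 430384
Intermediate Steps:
Y(a, V) = 3*a
v = 71
K = 1 (K = sqrt(-2 + 3) = sqrt(1) = 1)
T(F, u) = 12 + u (T(F, u) = (3*4 + u)*1 = (12 + u)*1 = 12 + u)
430237 - T(v, -159) = 430237 - (12 - 159) = 430237 - 1*(-147) = 430237 + 147 = 430384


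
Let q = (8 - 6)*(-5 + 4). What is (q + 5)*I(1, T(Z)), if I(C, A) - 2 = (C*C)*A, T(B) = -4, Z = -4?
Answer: -6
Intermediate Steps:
q = -2 (q = 2*(-1) = -2)
I(C, A) = 2 + A*C² (I(C, A) = 2 + (C*C)*A = 2 + C²*A = 2 + A*C²)
(q + 5)*I(1, T(Z)) = (-2 + 5)*(2 - 4*1²) = 3*(2 - 4*1) = 3*(2 - 4) = 3*(-2) = -6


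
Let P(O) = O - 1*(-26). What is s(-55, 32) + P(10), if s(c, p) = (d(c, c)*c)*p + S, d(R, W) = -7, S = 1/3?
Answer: 37069/3 ≈ 12356.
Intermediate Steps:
S = ⅓ ≈ 0.33333
s(c, p) = ⅓ - 7*c*p (s(c, p) = (-7*c)*p + ⅓ = -7*c*p + ⅓ = ⅓ - 7*c*p)
P(O) = 26 + O (P(O) = O + 26 = 26 + O)
s(-55, 32) + P(10) = (⅓ - 7*(-55)*32) + (26 + 10) = (⅓ + 12320) + 36 = 36961/3 + 36 = 37069/3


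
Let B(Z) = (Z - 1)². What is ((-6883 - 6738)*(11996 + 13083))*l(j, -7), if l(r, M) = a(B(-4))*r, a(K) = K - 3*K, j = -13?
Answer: -222040688350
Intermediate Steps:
B(Z) = (-1 + Z)²
a(K) = -2*K
l(r, M) = -50*r (l(r, M) = (-2*(-1 - 4)²)*r = (-2*(-5)²)*r = (-2*25)*r = -50*r)
((-6883 - 6738)*(11996 + 13083))*l(j, -7) = ((-6883 - 6738)*(11996 + 13083))*(-50*(-13)) = -13621*25079*650 = -341601059*650 = -222040688350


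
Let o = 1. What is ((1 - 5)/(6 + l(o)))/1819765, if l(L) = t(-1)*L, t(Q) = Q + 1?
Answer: -2/5459295 ≈ -3.6635e-7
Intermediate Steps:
t(Q) = 1 + Q
l(L) = 0 (l(L) = (1 - 1)*L = 0*L = 0)
((1 - 5)/(6 + l(o)))/1819765 = ((1 - 5)/(6 + 0))/1819765 = (-4/6)/1819765 = (-4*1/6)/1819765 = (1/1819765)*(-2/3) = -2/5459295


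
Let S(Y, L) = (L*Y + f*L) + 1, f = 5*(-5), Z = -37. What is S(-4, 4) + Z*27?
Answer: -1114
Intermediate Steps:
f = -25
S(Y, L) = 1 - 25*L + L*Y (S(Y, L) = (L*Y - 25*L) + 1 = (-25*L + L*Y) + 1 = 1 - 25*L + L*Y)
S(-4, 4) + Z*27 = (1 - 25*4 + 4*(-4)) - 37*27 = (1 - 100 - 16) - 999 = -115 - 999 = -1114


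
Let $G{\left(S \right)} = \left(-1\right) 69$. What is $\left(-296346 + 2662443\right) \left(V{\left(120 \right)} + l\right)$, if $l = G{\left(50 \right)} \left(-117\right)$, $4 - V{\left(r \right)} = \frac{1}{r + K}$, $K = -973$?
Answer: $\frac{16301655911154}{853} \approx 1.9111 \cdot 10^{10}$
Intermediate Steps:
$G{\left(S \right)} = -69$
$V{\left(r \right)} = 4 - \frac{1}{-973 + r}$ ($V{\left(r \right)} = 4 - \frac{1}{r - 973} = 4 - \frac{1}{-973 + r}$)
$l = 8073$ ($l = \left(-69\right) \left(-117\right) = 8073$)
$\left(-296346 + 2662443\right) \left(V{\left(120 \right)} + l\right) = \left(-296346 + 2662443\right) \left(\frac{-3893 + 4 \cdot 120}{-973 + 120} + 8073\right) = 2366097 \left(\frac{-3893 + 480}{-853} + 8073\right) = 2366097 \left(\left(- \frac{1}{853}\right) \left(-3413\right) + 8073\right) = 2366097 \left(\frac{3413}{853} + 8073\right) = 2366097 \cdot \frac{6889682}{853} = \frac{16301655911154}{853}$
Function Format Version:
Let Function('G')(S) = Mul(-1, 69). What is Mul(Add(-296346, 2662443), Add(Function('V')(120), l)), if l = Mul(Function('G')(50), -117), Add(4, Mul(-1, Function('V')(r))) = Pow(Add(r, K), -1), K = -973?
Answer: Rational(16301655911154, 853) ≈ 1.9111e+10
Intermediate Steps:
Function('G')(S) = -69
Function('V')(r) = Add(4, Mul(-1, Pow(Add(-973, r), -1))) (Function('V')(r) = Add(4, Mul(-1, Pow(Add(r, -973), -1))) = Add(4, Mul(-1, Pow(Add(-973, r), -1))))
l = 8073 (l = Mul(-69, -117) = 8073)
Mul(Add(-296346, 2662443), Add(Function('V')(120), l)) = Mul(Add(-296346, 2662443), Add(Mul(Pow(Add(-973, 120), -1), Add(-3893, Mul(4, 120))), 8073)) = Mul(2366097, Add(Mul(Pow(-853, -1), Add(-3893, 480)), 8073)) = Mul(2366097, Add(Mul(Rational(-1, 853), -3413), 8073)) = Mul(2366097, Add(Rational(3413, 853), 8073)) = Mul(2366097, Rational(6889682, 853)) = Rational(16301655911154, 853)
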